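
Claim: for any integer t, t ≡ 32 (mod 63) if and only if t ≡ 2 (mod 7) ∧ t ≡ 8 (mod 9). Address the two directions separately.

[⇒] This fails: t = 32 gives 32 ≡ 32 (mod 63) but 32 ≡ 4 (mod 7), so the conjunction on the right does not hold.

[⇐] This fails: t = 44 satisfies both congruences on the right (44 ≡ 2 mod 7 and 44 ≡ 8 mod 9) yet 44 ≡ 44 (mod 63), not 32.

Neither direction holds.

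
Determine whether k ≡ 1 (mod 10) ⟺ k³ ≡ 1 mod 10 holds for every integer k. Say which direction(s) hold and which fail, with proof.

The biconditional holds.

Forward direction. Suppose k ≡ 1 (mod 10). Write k = 10j + 1. Then (10j + 1)³ = 1000j³ + 300j² + 30j + 1 = 10(100j³ + 30j² + 3j) + 1, so k³ ≡ 1 (mod 10).

Converse. Suppose k³ ≡ 1 (mod 10). The only residue r in {0, …, 9} with r³ ≡ 1 (mod 10) is r = 1, so k ≡ 1 (mod 10).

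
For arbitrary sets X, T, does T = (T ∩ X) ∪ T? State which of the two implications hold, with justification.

Reverse inclusion. Let x ∈ (T ∩ X) ∪ T. Then either x ∈ T and x ∉ X; or x ∈ X ∩ T. In each case x ∈ T, so (T ∩ X) ∪ T ⊆ T.

Forward inclusion. Let x ∈ T. Then either x ∈ T and x ∉ X; or x ∈ X ∩ T. In each case x ∈ (T ∩ X) ∪ T, so T ⊆ (T ∩ X) ∪ T.

The two sets are equal.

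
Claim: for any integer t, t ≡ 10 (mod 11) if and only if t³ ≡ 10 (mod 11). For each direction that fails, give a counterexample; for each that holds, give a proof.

The biconditional holds.

[⇒] Suppose t ≡ 10 (mod 11). Write t = 11j + 10. Then (11j + 10)³ = 1331j³ + 3630j² + 3300j + 1000 = 11(121j³ + 330j² + 300j + 90) + 10, so t³ ≡ 10 (mod 11).

[⇐] For the converse, argue contrapositively. If t ≢ 10 (mod 11), then t is congruent to one of 0, 1, 2, 3, 4, 5, 6, 7, 8, 9 modulo 11, and these give t³ ≡ 0, 1, 8, 5, 9, 4, 7, 2, 6, 3 respectively — never 10.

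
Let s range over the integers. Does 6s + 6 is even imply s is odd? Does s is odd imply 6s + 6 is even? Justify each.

The forward direction fails; the converse holds.

(⟹) This fails: take s = 6. Then 6s + 6 = 42, which is even, yet s = 6 is even, not odd.

(⟸) Suppose s is odd. Since 6 is even, 6s is even for every s, so 6s + 6 has the same parity as 6, which is even. Hence 6s + 6 is even.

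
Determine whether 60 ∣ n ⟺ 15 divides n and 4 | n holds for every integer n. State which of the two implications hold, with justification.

Both implications hold.

Forward direction. If 60 ∣ n, write n = 60q. Since 60 = 4·15, n = 15·(4q), so 15 ∣ n; and since 60 = 15·4, n = 4·(15q), so 4 ∣ n.

Converse. Suppose 15 ∣ n and 4 ∣ n. Any common multiple of 15 and 4 is a multiple of their lcm; here gcd(15, 4) = 1, so lcm(15, 4) = 15·4 = 60, so 60 ∣ n.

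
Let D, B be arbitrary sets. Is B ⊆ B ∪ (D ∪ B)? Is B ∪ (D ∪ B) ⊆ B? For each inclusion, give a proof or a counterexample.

(⟹) Let x ∈ B. Then either x ∈ B and x ∉ D; or x ∈ D ∩ B. In each case x ∈ B ∪ (D ∪ B), so B ⊆ B ∪ (D ∪ B).

(⟸) This inclusion fails. Take D = {1}, B = ∅; then 1 ∈ B ∪ (D ∪ B) but 1 ∉ B.

Only the forward inclusion holds.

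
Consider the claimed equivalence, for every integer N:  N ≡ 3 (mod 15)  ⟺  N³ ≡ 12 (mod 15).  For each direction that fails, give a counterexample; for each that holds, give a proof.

Equivalent; both directions hold.

(⟸) Suppose N³ ≡ 12 (mod 15). The only residue r in {0, …, 14} with r³ ≡ 12 (mod 15) is r = 3, so N ≡ 3 (mod 15).

(⟹) Suppose N ≡ 3 (mod 15). Write N = 15j + 3. Then (15j + 3)³ = 3375j³ + 2025j² + 405j + 27 = 15(225j³ + 135j² + 27j + 1) + 12, so N³ ≡ 12 (mod 15).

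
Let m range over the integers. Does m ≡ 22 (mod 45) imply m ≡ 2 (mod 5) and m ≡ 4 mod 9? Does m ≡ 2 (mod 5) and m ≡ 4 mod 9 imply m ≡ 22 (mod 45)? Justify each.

[⇐] If m ≡ 2 (mod 5) and m ≡ 4 (mod 9), then by the Chinese remainder theorem m ≡ 22 (mod 45). This is exactly m ≡ 22 (mod 45).

[⇒] Suppose m ≡ 22 (mod 45); write m = 45j + 22. Since 5 ∣ 45, reducing mod 5 gives m ≡ 22 ≡ 2 (mod 5); since 9 ∣ 45, reducing mod 9 gives m ≡ 22 ≡ 4 (mod 9).

Both directions hold.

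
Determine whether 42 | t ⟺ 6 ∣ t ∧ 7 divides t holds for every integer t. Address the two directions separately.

(⇒) If 42 ∣ t, write t = 42q. Since 42 = 7·6, t = 6·(7q), so 6 ∣ t; and since 42 = 6·7, t = 7·(6q), so 7 ∣ t.

(⇐) Suppose 6 ∣ t and 7 ∣ t. Any common multiple of 6 and 7 is a multiple of their lcm; here gcd(6, 7) = 1, so lcm(6, 7) = 6·7 = 42, so 42 ∣ t.

Both directions hold.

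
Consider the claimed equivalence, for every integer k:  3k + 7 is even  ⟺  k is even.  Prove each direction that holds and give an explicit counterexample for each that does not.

Both directions fail.

(⇒) This fails: k = 3 gives 3k + 7 = 16, which is even, but 3 is odd, not even.

(⇐) This also fails: k = 4 is even, but 3k + 7 = 19 is odd, not even.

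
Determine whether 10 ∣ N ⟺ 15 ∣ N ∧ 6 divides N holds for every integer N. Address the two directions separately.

(←) Suppose 15 ∣ N and 6 ∣ N. Any common multiple of 15 and 6 is a multiple of their lcm; here lcm(15, 6) = 15·6/gcd(15, 6) = 90/3 = 30, so 30 ∣ N. Since 10 ∣ 30, it follows that 10 ∣ N.

(→) This fails: take N = 10. Certainly 10 ∣ 10, but 15 ∤ 10.

Only the reverse direction holds.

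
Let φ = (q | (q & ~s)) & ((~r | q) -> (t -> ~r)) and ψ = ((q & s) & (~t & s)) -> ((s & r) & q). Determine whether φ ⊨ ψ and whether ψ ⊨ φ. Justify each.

Neither direction holds.

(→) This fails. Under s = T, t = F, q = T, r = F, the left side is true but the right side is false.

(←) This fails. Under s = F, t = F, q = F, r = F, the left side is false but the right side is true.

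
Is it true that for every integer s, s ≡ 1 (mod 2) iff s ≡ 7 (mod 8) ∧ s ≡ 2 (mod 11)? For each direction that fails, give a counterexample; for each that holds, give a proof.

(⟹) This fails: s = 1 gives 1 ≡ 1 (mod 2) but 1 ≡ 1 (mod 8), so the conjunction on the right does not hold.

(⟸) Conversely, if s ≡ 7 (mod 8) and s ≡ 2 (mod 11), then by the Chinese remainder theorem s ≡ 79 (mod 88). Since 79 ≡ 1 (mod 2) and 2 ∣ 88, we get s ≡ 1 (mod 2).

Not equivalent: only (⇐) holds.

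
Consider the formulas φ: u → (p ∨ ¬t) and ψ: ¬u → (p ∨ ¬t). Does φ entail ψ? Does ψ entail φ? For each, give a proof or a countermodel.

(→) This fails. Under t = T, u = F, p = F, the left side is true but the right side is false.

(←) This fails. Under t = T, u = T, p = F, the left side is false but the right side is true.

Neither direction holds.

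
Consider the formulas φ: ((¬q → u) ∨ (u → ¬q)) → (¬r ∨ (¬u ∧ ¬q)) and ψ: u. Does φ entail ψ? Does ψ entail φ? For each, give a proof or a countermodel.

Neither direction holds.

(⇒) This fails. Under u = F, q = F, r = F, the left side is true but the right side is false.

(⇐) This fails. Under u = T, q = F, r = T, the left side is false but the right side is true.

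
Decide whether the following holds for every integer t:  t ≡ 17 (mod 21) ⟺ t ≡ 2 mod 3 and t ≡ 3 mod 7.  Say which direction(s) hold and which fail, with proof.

Both directions hold.

(←) If t ≡ 2 (mod 3) and t ≡ 3 (mod 7), then by the Chinese remainder theorem t ≡ 17 (mod 21). This is exactly t ≡ 17 (mod 21).

(→) Suppose t ≡ 17 (mod 21); write t = 21j + 17. Since 3 ∣ 21, reducing mod 3 gives t ≡ 17 ≡ 2 (mod 3); since 7 ∣ 21, reducing mod 7 gives t ≡ 17 ≡ 3 (mod 7).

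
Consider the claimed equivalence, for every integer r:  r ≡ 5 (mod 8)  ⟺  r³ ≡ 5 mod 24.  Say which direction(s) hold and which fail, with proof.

(⟹) This fails: take r = 13. Then 13 ≡ 5 (mod 8), but 13³ = 2197 ≡ 13 (mod 24), not 5.

(⟸) Conversely, the residues r modulo 24 with r³ ≡ 5 (mod 24) are exactly {5}, and each is ≡ 5 (mod 8).

Not equivalent: only (⇐) holds.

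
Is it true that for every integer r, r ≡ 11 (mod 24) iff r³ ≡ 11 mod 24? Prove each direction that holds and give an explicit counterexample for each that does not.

(←) Suppose r³ ≡ 11 (mod 24). The only residue r in {0, …, 23} with r³ ≡ 11 (mod 24) is r = 11, so r ≡ 11 (mod 24).

(→) Suppose r ≡ 11 (mod 24). Write r = 24j + 11. Then (24j + 11)³ = 13824j³ + 19008j² + 8712j + 1331 = 24(576j³ + 792j² + 363j + 55) + 11, so r³ ≡ 11 (mod 24).

Both implications hold.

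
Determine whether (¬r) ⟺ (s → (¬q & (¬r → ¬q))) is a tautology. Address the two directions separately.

Both directions fail.

(→) This fails. Under r = F, s = T, q = T, the left side is true but the right side is false.

(←) This fails. Under r = T, s = F, q = F, the left side is false but the right side is true.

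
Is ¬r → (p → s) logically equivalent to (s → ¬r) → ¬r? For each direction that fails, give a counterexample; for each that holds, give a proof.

Neither direction holds.

Forward direction. This fails. Under s = F, p = F, r = T, the left side is true but the right side is false.

Converse. This fails. Under s = F, p = T, r = F, the left side is false but the right side is true.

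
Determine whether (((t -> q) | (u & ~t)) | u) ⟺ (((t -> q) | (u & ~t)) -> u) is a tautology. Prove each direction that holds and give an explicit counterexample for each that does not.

Neither direction holds.

(→) This fails. Under u = F, q = F, t = F, the left side is true but the right side is false.

(←) This fails. Under u = F, q = F, t = T, the left side is false but the right side is true.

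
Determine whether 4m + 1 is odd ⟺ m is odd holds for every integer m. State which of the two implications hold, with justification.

(⇐) Suppose m is odd. Since 4 is even, 4m is even for every m, so 4m + 1 has the same parity as 1, which is odd. Hence 4m + 1 is odd.

(⇒) This fails: take m = 6. Then 4m + 1 = 25, which is odd, yet m = 6 is even, not odd.

The forward direction fails; the converse holds.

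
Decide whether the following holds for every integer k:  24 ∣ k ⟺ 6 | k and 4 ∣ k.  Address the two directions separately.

The forward direction holds; the converse fails.

(→) If 24 ∣ k, write k = 24q. Since 24 = 4·6, k = 6·(4q), so 6 ∣ k; and since 24 = 6·4, k = 4·(6q), so 4 ∣ k.

(←) This fails: take k = 12. Both 6 ∣ 12 and 4 ∣ 12, yet 12 is not a multiple of 24 (since 12 = 0·24 + 12), so 24 ∤ 12.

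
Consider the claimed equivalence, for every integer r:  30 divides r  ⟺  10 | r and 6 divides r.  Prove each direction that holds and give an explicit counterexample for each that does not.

Both directions hold.

(⇒) If 30 ∣ r, write r = 30q. Since 30 = 3·10, r = 10·(3q), so 10 ∣ r; and since 30 = 5·6, r = 6·(5q), so 6 ∣ r.

(⇐) Suppose 10 ∣ r and 6 ∣ r. Any common multiple of 10 and 6 is a multiple of their lcm; here lcm(10, 6) = 10·6/gcd(10, 6) = 60/2 = 30, so 30 ∣ r.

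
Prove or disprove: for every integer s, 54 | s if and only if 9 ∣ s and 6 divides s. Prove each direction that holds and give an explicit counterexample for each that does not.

Not equivalent: only (⇒) holds.

[⇒] If 54 ∣ s, write s = 54q. Since 54 = 6·9, s = 9·(6q), so 9 ∣ s; and since 54 = 9·6, s = 6·(9q), so 6 ∣ s.

[⇐] This fails: take s = 18. Both 9 ∣ 18 and 6 ∣ 18, yet 18 is not a multiple of 54 (since 18 = 0·54 + 18), so 54 ∤ 18.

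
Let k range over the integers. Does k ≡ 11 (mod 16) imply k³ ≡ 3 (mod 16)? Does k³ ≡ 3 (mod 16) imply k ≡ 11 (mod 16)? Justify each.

Both directions hold.

Converse. Suppose k³ ≡ 3 (mod 16). The only residue r in {0, …, 15} with r³ ≡ 3 (mod 16) is r = 11, so k ≡ 11 (mod 16).

Forward direction. Suppose k ≡ 11 (mod 16). Write k = 16j + 11. Then (16j + 11)³ = 4096j³ + 8448j² + 5808j + 1331 = 16(256j³ + 528j² + 363j + 83) + 3, so k³ ≡ 3 (mod 16).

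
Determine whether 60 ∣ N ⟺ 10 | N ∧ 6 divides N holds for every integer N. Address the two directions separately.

Forward direction. If 60 ∣ N, write N = 60q. Since 60 = 6·10, N = 10·(6q), so 10 ∣ N; and since 60 = 10·6, N = 6·(10q), so 6 ∣ N.

Converse. This fails: take N = 30. Both 10 ∣ 30 and 6 ∣ 30, yet 30 is not a multiple of 60 (since 30 = 0·60 + 30), so 60 ∤ 30.

Not equivalent: only (⇒) holds.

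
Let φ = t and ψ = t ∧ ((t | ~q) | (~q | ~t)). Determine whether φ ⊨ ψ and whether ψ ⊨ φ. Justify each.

[⇒] Assume the antecedent. If q is true, the antecedent forces (q = T, t = T), and t ∧ ((t | ~q) | (~q | ~t)) holds there. If q is false, the antecedent forces (q = F, t = T), and t ∧ ((t | ~q) | (~q | ~t)) holds there. Either way t ∧ ((t | ~q) | (~q | ~t)) holds.

[⇐] Assume the antecedent. If q is true, the antecedent forces (q = T, t = T), and t holds there. If q is false, the antecedent forces (q = F, t = T), and t holds there. Either way t holds.

The biconditional holds.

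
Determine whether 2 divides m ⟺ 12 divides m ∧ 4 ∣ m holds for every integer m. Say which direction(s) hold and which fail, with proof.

(⇐) Suppose 12 ∣ m and 4 ∣ m. Any common multiple of 12 and 4 is a multiple of their lcm; here lcm(12, 4) = 12·4/gcd(12, 4) = 48/4 = 12, so 12 ∣ m. Since 2 ∣ 12, it follows that 2 ∣ m.

(⇒) This fails: take m = 2. Certainly 2 ∣ 2, but 12 ∤ 2.

The forward direction fails; the converse holds.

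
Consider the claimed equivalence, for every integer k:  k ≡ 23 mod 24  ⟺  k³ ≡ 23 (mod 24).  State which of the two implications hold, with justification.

Both directions hold; the statement is true.

Forward direction. Suppose k ≡ 23 mod 24. Write k = 24j + 23. Then (24j + 23)³ = 13824j³ + 39744j² + 38088j + 12167 = 24(576j³ + 1656j² + 1587j + 506) + 23, so k³ ≡ 23 (mod 24).

Converse. Suppose k³ ≡ 23 (mod 24). The only residue r in {0, …, 23} with r³ ≡ 23 (mod 24) is r = 23, so k ≡ 23 (mod 24).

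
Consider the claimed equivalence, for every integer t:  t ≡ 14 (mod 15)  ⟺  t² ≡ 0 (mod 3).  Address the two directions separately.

[⇒] This fails: take t = 14. Then 14 ≡ 14 (mod 15), but 14² = 196 ≡ 1 (mod 3), not 0.

[⇐] This fails: take t = 0. Then 0² = 0 ≡ 0 (mod 3), yet 0 ≡ 0 (mod 15), not 14.

Both directions fail.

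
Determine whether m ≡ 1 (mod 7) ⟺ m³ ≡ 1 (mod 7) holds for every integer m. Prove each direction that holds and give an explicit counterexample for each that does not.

[⇒] Suppose m ≡ 1 (mod 7). Write m = 7j + 1. Then (7j + 1)³ = 343j³ + 147j² + 21j + 1 = 7(49j³ + 21j² + 3j) + 1, so m³ ≡ 1 (mod 7).

[⇐] This fails: take m = 2. Then 2³ = 8 ≡ 1 (mod 7), yet 2 ≡ 2 (mod 7), not 1.

The forward direction holds; the converse fails.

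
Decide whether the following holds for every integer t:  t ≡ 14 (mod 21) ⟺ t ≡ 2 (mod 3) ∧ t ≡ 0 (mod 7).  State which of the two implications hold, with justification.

(⟸) If t ≡ 2 (mod 3) and t ≡ 0 (mod 7), then by the Chinese remainder theorem t ≡ 14 (mod 21). This is exactly t ≡ 14 (mod 21).

(⟹) Suppose t ≡ 14 (mod 21); write t = 21j + 14. Since 3 ∣ 21, reducing mod 3 gives t ≡ 14 ≡ 2 (mod 3); since 7 ∣ 21, reducing mod 7 gives t ≡ 14 ≡ 0 (mod 7).

Equivalent; both directions hold.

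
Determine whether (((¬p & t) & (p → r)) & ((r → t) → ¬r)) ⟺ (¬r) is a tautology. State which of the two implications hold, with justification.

(⟹) Assume the antecedent. If p is true, the antecedent cannot hold. If p is false, the antecedent forces (p = F, t = T, r = F), and ¬r holds there. Either way ¬r holds.

(⟸) This fails. Under p = F, t = F, r = F, the left side is false but the right side is true.

(⇒) holds; (⇐) fails.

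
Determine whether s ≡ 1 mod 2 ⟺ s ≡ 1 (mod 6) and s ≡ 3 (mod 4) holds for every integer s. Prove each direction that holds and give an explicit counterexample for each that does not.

(⇒) This fails: s = 1 gives 1 ≡ 1 (mod 2) but 1 ≡ 1 (mod 4), so the conjunction on the right does not hold.

(⇐) Conversely, if s ≡ 1 (mod 6) and s ≡ 3 (mod 4), then by the Chinese remainder theorem s ≡ 7 (mod 12). Since 7 ≡ 1 (mod 2) and 2 ∣ 12, we get s ≡ 1 (mod 2).

Not equivalent: only (⇐) holds.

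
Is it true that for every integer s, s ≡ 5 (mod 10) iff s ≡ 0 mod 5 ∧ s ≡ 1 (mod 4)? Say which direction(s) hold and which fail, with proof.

(⟹) This fails: s = 15 gives 15 ≡ 5 (mod 10) but 15 ≡ 3 (mod 4), so the conjunction on the right does not hold.

(⟸) Conversely, if s ≡ 0 (mod 5) and s ≡ 1 (mod 4), then by the Chinese remainder theorem s ≡ 5 (mod 20). Since 5 ≡ 5 (mod 10) and 10 ∣ 20, we get s ≡ 5 (mod 10).

(⇒) fails; (⇐) holds.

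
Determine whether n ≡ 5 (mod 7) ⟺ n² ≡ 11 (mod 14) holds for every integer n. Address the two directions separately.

(⇒) This fails: take n = 12. Then 12 ≡ 5 (mod 7), but 12² = 144 ≡ 4 (mod 14), not 11.

(⇐) This fails: take n = 9. Then 9² = 81 ≡ 11 (mod 14), yet 9 ≡ 2 (mod 7), not 5.

Neither implication holds.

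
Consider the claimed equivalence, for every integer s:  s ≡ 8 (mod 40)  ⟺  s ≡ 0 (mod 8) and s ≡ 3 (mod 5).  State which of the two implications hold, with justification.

(←) If s ≡ 0 (mod 8) and s ≡ 3 (mod 5), then by the Chinese remainder theorem s ≡ 8 (mod 40). This is exactly s ≡ 8 (mod 40).

(→) Suppose s ≡ 8 (mod 40); write s = 40j + 8. Since 8 ∣ 40, reducing mod 8 gives s ≡ 8 ≡ 0 (mod 8); since 5 ∣ 40, reducing mod 5 gives s ≡ 8 ≡ 3 (mod 5).

Both directions hold.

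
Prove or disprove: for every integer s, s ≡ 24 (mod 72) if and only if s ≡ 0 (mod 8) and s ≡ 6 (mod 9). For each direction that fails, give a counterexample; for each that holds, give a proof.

(⇒) Suppose s ≡ 24 (mod 72); write s = 72j + 24. Since 8 ∣ 72, reducing mod 8 gives s ≡ 24 ≡ 0 (mod 8); since 9 ∣ 72, reducing mod 9 gives s ≡ 24 ≡ 6 (mod 9).

(⇐) Conversely, if s ≡ 0 (mod 8) and s ≡ 6 (mod 9), then by the Chinese remainder theorem s ≡ 24 (mod 72). This is exactly s ≡ 24 (mod 72).

The biconditional holds.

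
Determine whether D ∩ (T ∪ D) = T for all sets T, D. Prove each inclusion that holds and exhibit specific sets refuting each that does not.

(⊆) fails and (⊇) fails.

(⊆) This inclusion fails. Take T = ∅, D = {1}; then 1 ∈ D ∩ (T ∪ D) but 1 ∉ T.

(⊇) This inclusion fails. Take T = {1}, D = ∅; then 1 ∈ T but 1 ∉ D ∩ (T ∪ D).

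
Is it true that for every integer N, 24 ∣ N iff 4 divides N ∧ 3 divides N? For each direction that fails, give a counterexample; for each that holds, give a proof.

[⇒] If 24 ∣ N, write N = 24q. Since 24 = 6·4, N = 4·(6q), so 4 ∣ N; and since 24 = 8·3, N = 3·(8q), so 3 ∣ N.

[⇐] This fails: take N = 12. Both 4 ∣ 12 and 3 ∣ 12, yet 12 is not a multiple of 24 (since 12 = 0·24 + 12), so 24 ∤ 12.

(⇒) holds; (⇐) fails.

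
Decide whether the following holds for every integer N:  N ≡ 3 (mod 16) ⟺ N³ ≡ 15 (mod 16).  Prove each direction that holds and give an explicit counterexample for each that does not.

Neither implication holds.

[⇒] This fails: take N = 3. Then 3 ≡ 3 (mod 16), but 3³ = 27 ≡ 11 (mod 16), not 15.

[⇐] This fails: take N = 15. Then 15³ = 3375 ≡ 15 (mod 16), yet 15 ≡ 15 (mod 16), not 3.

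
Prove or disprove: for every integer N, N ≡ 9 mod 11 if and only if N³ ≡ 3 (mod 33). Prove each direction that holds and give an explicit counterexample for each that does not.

(→) This fails: take N = 20. Then 20 ≡ 9 (mod 11), but 20³ = 8000 ≡ 14 (mod 33), not 3.

(←) Conversely, the residues r modulo 33 with r³ ≡ 3 (mod 33) are exactly {9}, and each is ≡ 9 (mod 11).

Only the reverse direction holds.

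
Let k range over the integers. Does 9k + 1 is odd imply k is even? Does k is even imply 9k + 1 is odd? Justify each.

The biconditional holds.

[⇒] Suppose 9k + 1 is odd. Since 9 is odd, 9k and k have the same parity, so 9k + 1 ≡ k + 1 (mod 2). As 1 is odd, 9k + 1 is odd exactly when k is even. Thus k is even.

[⇐] Conversely, suppose k is even; write k = 2j. Then 9k + 1 = 9·(2j) + 1 = 2·9j + 1, which is odd.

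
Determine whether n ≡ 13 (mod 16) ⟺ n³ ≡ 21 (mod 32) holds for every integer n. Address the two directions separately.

Only the converse holds.

(→) This fails: take n = 29. Then 29 ≡ 13 (mod 16), but 29³ = 24389 ≡ 5 (mod 32), not 21.

(←) Conversely, the residues r modulo 32 with r³ ≡ 21 (mod 32) are exactly {13}, and each is ≡ 13 (mod 16).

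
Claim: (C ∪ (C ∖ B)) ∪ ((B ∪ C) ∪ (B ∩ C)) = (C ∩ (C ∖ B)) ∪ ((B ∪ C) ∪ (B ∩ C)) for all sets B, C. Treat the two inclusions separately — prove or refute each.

(⟸) Let x ∈ (C ∩ (C ∖ B)) ∪ ((B ∪ C) ∪ (B ∩ C)). Then either x ∈ B and x ∉ C; or x ∈ C and x ∉ B; or x ∈ B ∩ C. In each case x ∈ (C ∪ (C ∖ B)) ∪ ((B ∪ C) ∪ (B ∩ C)), so (C ∩ (C ∖ B)) ∪ ((B ∪ C) ∪ (B ∩ C)) ⊆ (C ∪ (C ∖ B)) ∪ ((B ∪ C) ∪ (B ∩ C)).

(⟹) Let x ∈ (C ∪ (C ∖ B)) ∪ ((B ∪ C) ∪ (B ∩ C)). Then either x ∈ B and x ∉ C; or x ∈ C and x ∉ B; or x ∈ B ∩ C. In each case x ∈ (C ∩ (C ∖ B)) ∪ ((B ∪ C) ∪ (B ∩ C)), so (C ∪ (C ∖ B)) ∪ ((B ∪ C) ∪ (B ∩ C)) ⊆ (C ∩ (C ∖ B)) ∪ ((B ∪ C) ∪ (B ∩ C)).

Both inclusions hold; the sets are equal.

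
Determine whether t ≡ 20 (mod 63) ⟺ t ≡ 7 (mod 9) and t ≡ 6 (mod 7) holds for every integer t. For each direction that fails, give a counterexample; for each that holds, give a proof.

Forward direction. This fails: t = 20 gives 20 ≡ 20 (mod 63) but 20 ≡ 2 (mod 9), so the conjunction on the right does not hold.

Converse. This fails: t = 34 satisfies both congruences on the right (34 ≡ 7 mod 9 and 34 ≡ 6 mod 7) yet 34 ≡ 34 (mod 63), not 20.

Neither direction holds.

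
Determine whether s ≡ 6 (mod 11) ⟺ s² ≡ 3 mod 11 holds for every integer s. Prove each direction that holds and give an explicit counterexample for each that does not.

Not equivalent: only (⇒) holds.

(⇒) Suppose s ≡ 6 (mod 11). Write s = 11j + 6. Then (11j + 6)² = 121j² + 132j + 36 = 11(11j² + 12j + 3) + 3, so s² ≡ 3 (mod 11).

(⇐) This fails: take s = 5. Then 5² = 25 ≡ 3 (mod 11), yet 5 ≡ 5 (mod 11), not 6.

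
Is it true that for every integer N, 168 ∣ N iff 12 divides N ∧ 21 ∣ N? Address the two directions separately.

Only the forward implication holds.

(→) If 168 ∣ N, write N = 168q. Since 168 = 14·12, N = 12·(14q), so 12 ∣ N; and since 168 = 8·21, N = 21·(8q), so 21 ∣ N.

(←) This fails: take N = 84. Both 12 ∣ 84 and 21 ∣ 84, yet 84 is not a multiple of 168 (since 84 = 0·168 + 84), so 168 ∤ 84.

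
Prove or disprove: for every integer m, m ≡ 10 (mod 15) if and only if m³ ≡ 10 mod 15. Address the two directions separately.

The biconditional holds.

(⇐) Suppose m³ ≡ 10 (mod 15). The only residue r in {0, …, 14} with r³ ≡ 10 (mod 15) is r = 10, so m ≡ 10 (mod 15).

(⇒) Suppose m ≡ 10 (mod 15). Write m = 15j + 10. Then (15j + 10)³ = 3375j³ + 6750j² + 4500j + 1000 = 15(225j³ + 450j² + 300j + 66) + 10, so m³ ≡ 10 (mod 15).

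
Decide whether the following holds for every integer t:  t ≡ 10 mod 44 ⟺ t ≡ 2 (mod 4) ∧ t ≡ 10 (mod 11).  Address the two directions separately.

Equivalent; both directions hold.

Converse. If t ≡ 2 (mod 4) and t ≡ 10 (mod 11), then by the Chinese remainder theorem t ≡ 10 (mod 44). This is exactly t ≡ 10 (mod 44).

Forward direction. Suppose t ≡ 10 (mod 44); write t = 44j + 10. Since 4 ∣ 44, reducing mod 4 gives t ≡ 10 ≡ 2 (mod 4); since 11 ∣ 44, reducing mod 11 gives t ≡ 10 (mod 11).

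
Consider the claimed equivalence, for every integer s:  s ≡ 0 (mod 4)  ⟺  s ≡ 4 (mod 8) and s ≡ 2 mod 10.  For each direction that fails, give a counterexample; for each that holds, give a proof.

[⇒] This fails: s = 0 gives 0 ≡ 0 (mod 4) but 0 ≡ 0 (mod 8), so the conjunction on the right does not hold.

[⇐] Conversely, if s ≡ 4 (mod 8) and s ≡ 2 (mod 10), then by the Chinese remainder theorem s ≡ 12 (mod 40). Since 12 ≡ 0 (mod 4) and 4 ∣ 40, we get s ≡ 0 (mod 4).

Only the converse holds.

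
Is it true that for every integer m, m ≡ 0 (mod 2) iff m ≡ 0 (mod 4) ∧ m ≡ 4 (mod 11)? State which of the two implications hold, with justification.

The forward direction fails; the converse holds.

(→) This fails: m = 0 gives 0 ≡ 0 (mod 2) but 0 ≡ 0 (mod 11), so the conjunction on the right does not hold.

(←) Conversely, if m ≡ 0 (mod 4) and m ≡ 4 (mod 11), then by the Chinese remainder theorem m ≡ 4 (mod 44). Since 4 ≡ 0 (mod 2) and 2 ∣ 44, we get m ≡ 0 (mod 2).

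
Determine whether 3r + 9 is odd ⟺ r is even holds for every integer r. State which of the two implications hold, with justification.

[⇒] Suppose 3r + 9 is odd. Since 3 is odd, 3r and r have the same parity, so 3r + 9 ≡ r + 9 (mod 2). As 9 is odd, 3r + 9 is odd exactly when r is even. Thus r is even.

[⇐] Conversely, suppose r is even; write r = 2j. Then 3r + 9 = 3·(2j) + 9 = 2·3j + 9, which is odd.

The biconditional holds.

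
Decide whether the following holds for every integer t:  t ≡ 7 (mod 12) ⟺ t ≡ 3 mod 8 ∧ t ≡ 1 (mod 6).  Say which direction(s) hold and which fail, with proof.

Only the converse holds.

[⇒] This fails: t = 7 gives 7 ≡ 7 (mod 12) but 7 ≡ 7 (mod 8), so the conjunction on the right does not hold.

[⇐] Conversely, if t ≡ 3 (mod 8) and t ≡ 1 (mod 6), then by the Chinese remainder theorem t ≡ 19 (mod 24). Since 19 ≡ 7 (mod 12) and 12 ∣ 24, we get t ≡ 7 (mod 12).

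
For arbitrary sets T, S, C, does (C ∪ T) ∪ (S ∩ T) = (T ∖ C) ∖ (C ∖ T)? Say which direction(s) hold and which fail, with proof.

(⟹) This inclusion fails. Take T = ∅, S = ∅, C = {1}; then 1 ∈ (C ∪ T) ∪ (S ∩ T) but 1 ∉ (T ∖ C) ∖ (C ∖ T).

(⟸) Let x ∈ (T ∖ C) ∖ (C ∖ T). Then either x ∈ T and x ∉ S, C; or x ∈ T ∩ S and x ∉ C. In each case x ∈ (C ∪ T) ∪ (S ∩ T), so (T ∖ C) ∖ (C ∖ T) ⊆ (C ∪ T) ∪ (S ∩ T).

(⊆) fails; (⊇) holds.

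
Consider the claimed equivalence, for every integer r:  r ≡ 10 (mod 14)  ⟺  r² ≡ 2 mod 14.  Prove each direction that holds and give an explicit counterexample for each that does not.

[⇐] This fails: take r = 4. Then 4² = 16 ≡ 2 (mod 14), yet 4 ≡ 4 (mod 14), not 10.

[⇒] Suppose r ≡ 10 (mod 14). Write r = 14j + 10. Then (14j + 10)² = 196j² + 280j + 100 = 14(14j² + 20j + 7) + 2, so r² ≡ 2 (mod 14).

(⇒) holds; (⇐) fails.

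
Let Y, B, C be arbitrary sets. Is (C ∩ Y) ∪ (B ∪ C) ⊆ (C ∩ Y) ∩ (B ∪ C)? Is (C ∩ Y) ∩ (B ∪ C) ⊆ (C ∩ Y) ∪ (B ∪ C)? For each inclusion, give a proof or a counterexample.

(⊆) fails; (⊇) holds.

(⟹) This inclusion fails. Take Y = ∅, B = {1}, C = ∅; then 1 ∈ (C ∩ Y) ∪ (B ∪ C) but 1 ∉ (C ∩ Y) ∩ (B ∪ C).

(⟸) Let x ∈ (C ∩ Y) ∩ (B ∪ C). Then either x ∈ Y ∩ C and x ∉ B; or x ∈ Y ∩ B ∩ C. In each case x ∈ (C ∩ Y) ∪ (B ∪ C), so (C ∩ Y) ∩ (B ∪ C) ⊆ (C ∩ Y) ∪ (B ∪ C).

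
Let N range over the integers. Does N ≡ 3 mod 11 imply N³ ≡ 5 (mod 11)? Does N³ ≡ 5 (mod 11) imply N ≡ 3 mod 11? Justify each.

Both implications hold.

Forward direction. Suppose N ≡ 3 mod 11. Write N = 11j + 3. Then (11j + 3)³ = 1331j³ + 1089j² + 297j + 27 = 11(121j³ + 99j² + 27j + 2) + 5, so N³ ≡ 5 (mod 11).

Converse. Suppose N³ ≡ 5 (mod 11). The only residue r in {0, …, 10} with r³ ≡ 5 (mod 11) is r = 3, so N ≡ 3 (mod 11).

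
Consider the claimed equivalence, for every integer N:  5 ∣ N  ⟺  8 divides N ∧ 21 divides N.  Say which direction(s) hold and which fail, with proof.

Neither direction holds.

(→) This fails: take N = 5. Certainly 5 ∣ 5, but 8 ∤ 5.

(←) This fails: take N = 168. Both 8 ∣ 168 and 21 ∣ 168, yet 168 is not a multiple of 5 (since 168 = 33·5 + 3), so 5 ∤ 168.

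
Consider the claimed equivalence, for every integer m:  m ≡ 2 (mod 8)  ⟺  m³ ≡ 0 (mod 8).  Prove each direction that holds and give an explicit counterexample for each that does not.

The forward direction holds; the converse fails.

[⇒] Suppose m ≡ 2 (mod 8). Write m = 8j + 2. Then (8j + 2)³ = 512j³ + 384j² + 96j + 8 = 8(64j³ + 48j² + 12j + 1) + 0, so m³ ≡ 0 (mod 8).

[⇐] This fails: take m = 0. Then 0³ = 0 ≡ 0 (mod 8), yet 0 ≡ 0 (mod 8), not 2.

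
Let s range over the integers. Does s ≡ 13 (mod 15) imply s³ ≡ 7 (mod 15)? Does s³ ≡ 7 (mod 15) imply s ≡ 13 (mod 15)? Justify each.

(⇒) Suppose s ≡ 13 (mod 15). Write s = 15j + 13. Then (15j + 13)³ = 3375j³ + 8775j² + 7605j + 2197 = 15(225j³ + 585j² + 507j + 146) + 7, so s³ ≡ 7 (mod 15).

(⇐) Conversely, suppose s³ ≡ 7 (mod 15). The only residue r in {0, …, 14} with r³ ≡ 7 (mod 15) is r = 13, so s ≡ 13 (mod 15).

Equivalent; both directions hold.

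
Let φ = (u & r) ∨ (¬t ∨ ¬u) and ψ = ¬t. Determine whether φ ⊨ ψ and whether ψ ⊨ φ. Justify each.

(⇒) fails; (⇐) holds.

(→) This fails. Under t = T, r = F, u = F, the left side is true but the right side is false.

(←) Assume the antecedent. If t is true, the antecedent cannot hold. If t is false, (u & r) ∨ (¬t ∨ ¬u) reduces to true regardless of the other variables. Either way (u & r) ∨ (¬t ∨ ¬u) holds.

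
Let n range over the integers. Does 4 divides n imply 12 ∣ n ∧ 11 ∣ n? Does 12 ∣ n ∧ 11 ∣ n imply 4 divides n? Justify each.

Not equivalent: only (⇐) holds.

(⟹) This fails: take n = 4. Certainly 4 ∣ 4, but 12 ∤ 4.

(⟸) Suppose 12 ∣ n and 11 ∣ n. Any common multiple of 12 and 11 is a multiple of their lcm; here gcd(12, 11) = 1, so lcm(12, 11) = 12·11 = 132, so 132 ∣ n. Since 4 ∣ 132, it follows that 4 ∣ n.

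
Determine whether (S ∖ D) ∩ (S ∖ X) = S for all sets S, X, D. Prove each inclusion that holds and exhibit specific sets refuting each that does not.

(⟹) Let x ∈ (S ∖ D) ∩ (S ∖ X). Then x ∈ S and x ∉ X, D, from which x ∈ S.

(⟸) This inclusion fails. Take S = {1}, X = {1}, D = ∅; then 1 ∈ S but 1 ∉ (S ∖ D) ∩ (S ∖ X).

Only the forward inclusion holds.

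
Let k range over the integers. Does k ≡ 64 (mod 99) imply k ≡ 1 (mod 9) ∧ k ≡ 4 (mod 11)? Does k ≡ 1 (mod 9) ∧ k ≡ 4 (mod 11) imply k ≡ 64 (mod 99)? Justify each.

Both directions fail.

(⇒) This fails: k = 64 gives 64 ≡ 64 (mod 99) but 64 ≡ 9 (mod 11), so the conjunction on the right does not hold.

(⇐) This fails: k = 37 satisfies both congruences on the right (37 ≡ 1 mod 9 and 37 ≡ 4 mod 11) yet 37 ≡ 37 (mod 99), not 64.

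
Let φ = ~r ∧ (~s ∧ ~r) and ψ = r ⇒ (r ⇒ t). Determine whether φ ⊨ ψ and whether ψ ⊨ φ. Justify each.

Forward direction. Assume the antecedent. If t is true, r ⇒ (r ⇒ t) reduces to true regardless of the other variables. If t is false, the antecedent forces (t = F, r = F, s = F), and r ⇒ (r ⇒ t) holds there. Either way r ⇒ (r ⇒ t) holds.

Converse. This fails. Under t = T, r = T, s = F, the left side is false but the right side is true.

(⇒) holds; (⇐) fails.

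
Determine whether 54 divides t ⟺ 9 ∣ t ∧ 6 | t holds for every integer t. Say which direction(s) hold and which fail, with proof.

Only the forward direction holds.

(→) If 54 ∣ t, write t = 54q. Since 54 = 6·9, t = 9·(6q), so 9 ∣ t; and since 54 = 9·6, t = 6·(9q), so 6 ∣ t.

(←) This fails: take t = 18. Both 9 ∣ 18 and 6 ∣ 18, yet 18 is not a multiple of 54 (since 18 = 0·54 + 18), so 54 ∤ 18.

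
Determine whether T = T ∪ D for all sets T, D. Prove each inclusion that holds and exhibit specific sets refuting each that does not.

(⊇) This inclusion fails. Take T = ∅, D = {1}; then 1 ∈ T ∪ D but 1 ∉ T.

(⊆) Let x ∈ T. Then either x ∈ T and x ∉ D; or x ∈ T ∩ D. In each case x ∈ T ∪ D, so T ⊆ T ∪ D.

(⊆) holds; (⊇) fails.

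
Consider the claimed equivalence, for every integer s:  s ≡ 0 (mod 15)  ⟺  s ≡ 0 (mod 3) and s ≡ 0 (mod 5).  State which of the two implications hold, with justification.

(⇐) If s ≡ 0 (mod 3) and s ≡ 0 (mod 5), then by the Chinese remainder theorem s ≡ 0 (mod 15). This is exactly s ≡ 0 (mod 15).

(⇒) Suppose s ≡ 0 (mod 15); write s = 15j + 0. Since 3 ∣ 15, reducing mod 3 gives s ≡ 0 (mod 3); since 5 ∣ 15, reducing mod 5 gives s ≡ 0 (mod 5).

Both directions hold; the statement is true.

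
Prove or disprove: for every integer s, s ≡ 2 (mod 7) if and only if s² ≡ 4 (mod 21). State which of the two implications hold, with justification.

(⇒) fails and (⇐) fails.

(⟹) This fails: take s = 9. Then 9 ≡ 2 (mod 7), but 9² = 81 ≡ 18 (mod 21), not 4.

(⟸) This fails: take s = 5. Then 5² = 25 ≡ 4 (mod 21), yet 5 ≡ 5 (mod 7), not 2.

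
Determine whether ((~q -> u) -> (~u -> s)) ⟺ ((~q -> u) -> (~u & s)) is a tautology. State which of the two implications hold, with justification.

(⇒) This fails. Under q = F, s = F, u = T, the left side is true but the right side is false.

(⇐) Assume the antecedent. If q is true, the antecedent forces (q = T, s = T, u = F), and (~q -> u) -> (~u -> s) holds there. If q is false, (~q -> u) -> (~u -> s) reduces to true regardless of the other variables. Either way (~q -> u) -> (~u -> s) holds.

Only the converse holds.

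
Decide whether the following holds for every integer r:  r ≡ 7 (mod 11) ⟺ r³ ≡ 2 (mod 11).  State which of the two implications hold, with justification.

Both directions hold; the statement is true.

Forward direction. Suppose r ≡ 7 (mod 11). Write r = 11j + 7. Then (11j + 7)³ = 1331j³ + 2541j² + 1617j + 343 = 11(121j³ + 231j² + 147j + 31) + 2, so r³ ≡ 2 (mod 11).

Converse. Suppose r³ ≡ 2 (mod 11). The only residue r in {0, …, 10} with r³ ≡ 2 (mod 11) is r = 7, so r ≡ 7 (mod 11).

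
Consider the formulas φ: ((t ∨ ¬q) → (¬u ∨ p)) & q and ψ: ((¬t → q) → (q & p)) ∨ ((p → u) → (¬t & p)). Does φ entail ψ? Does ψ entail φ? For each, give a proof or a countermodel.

(→) This fails. Under u = F, p = F, q = T, t = F, the left side is true but the right side is false.

(←) This fails. Under u = F, p = F, q = F, t = F, the left side is false but the right side is true.

Neither direction holds.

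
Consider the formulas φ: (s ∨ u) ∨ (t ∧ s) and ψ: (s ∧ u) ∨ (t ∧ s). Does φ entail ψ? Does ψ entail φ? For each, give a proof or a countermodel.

Not equivalent: only (⇐) holds.

(←) Assume the antecedent. If t is true, the antecedent forces (t = T, s = T, u = F) or (t = T, s = T, u = T), and (s ∨ u) ∨ (t ∧ s) holds there. If t is false, the antecedent forces (t = F, s = T, u = T), and (s ∨ u) ∨ (t ∧ s) holds there. Either way (s ∨ u) ∨ (t ∧ s) holds.

(→) This fails. Under t = F, s = T, u = F, the left side is true but the right side is false.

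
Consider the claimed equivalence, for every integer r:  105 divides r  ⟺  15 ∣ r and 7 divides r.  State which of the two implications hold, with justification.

(⇒) If 105 ∣ r, write r = 105q. Since 105 = 7·15, r = 15·(7q), so 15 ∣ r; and since 105 = 15·7, r = 7·(15q), so 7 ∣ r.

(⇐) Suppose 15 ∣ r and 7 ∣ r. Any common multiple of 15 and 7 is a multiple of their lcm; here gcd(15, 7) = 1, so lcm(15, 7) = 15·7 = 105, so 105 ∣ r.

Both directions hold.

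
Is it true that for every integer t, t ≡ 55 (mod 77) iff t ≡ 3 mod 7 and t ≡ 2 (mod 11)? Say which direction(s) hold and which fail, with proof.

Neither direction holds.

(⇒) This fails: t = 55 gives 55 ≡ 55 (mod 77) but 55 ≡ 6 (mod 7), so the conjunction on the right does not hold.

(⇐) This fails: t = 24 satisfies both congruences on the right (24 ≡ 3 mod 7 and 24 ≡ 2 mod 11) yet 24 ≡ 24 (mod 77), not 55.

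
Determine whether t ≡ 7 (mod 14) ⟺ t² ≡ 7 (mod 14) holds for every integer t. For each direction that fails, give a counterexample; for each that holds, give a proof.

(⇒) Suppose t ≡ 7 (mod 14). Write t = 14j + 7. Then (14j + 7)² = 196j² + 196j + 49 = 14(14j² + 14j + 3) + 7, so t² ≡ 7 (mod 14).

(⇐) Conversely, suppose t² ≡ 7 (mod 14). The only residue r in {0, …, 13} with r² ≡ 7 (mod 14) is r = 7, so t ≡ 7 (mod 14).

Both directions hold; the statement is true.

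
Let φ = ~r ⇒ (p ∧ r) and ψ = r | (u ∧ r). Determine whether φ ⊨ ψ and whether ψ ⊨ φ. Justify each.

(→) Assume the antecedent. If p is true, the antecedent forces (p = T, r = T, u = F) or (p = T, r = T, u = T), and r | (u ∧ r) holds there. If p is false, the antecedent forces (p = F, r = T, u = F) or (p = F, r = T, u = T), and r | (u ∧ r) holds there. Either way r | (u ∧ r) holds.

(←) Assume the antecedent. If p is true, the antecedent forces (p = T, r = T, u = F) or (p = T, r = T, u = T), and ~r ⇒ (p ∧ r) holds there. If p is false, the antecedent forces (p = F, r = T, u = F) or (p = F, r = T, u = T), and ~r ⇒ (p ∧ r) holds there. Either way ~r ⇒ (p ∧ r) holds.

Equivalent; both directions hold.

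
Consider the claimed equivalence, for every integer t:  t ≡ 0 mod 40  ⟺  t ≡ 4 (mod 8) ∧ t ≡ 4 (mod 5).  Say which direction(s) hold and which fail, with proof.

(⟹) This fails: t = 0 gives 0 ≡ 0 (mod 40) but 0 ≡ 0 (mod 8), so the conjunction on the right does not hold.

(⟸) This fails: t = 4 satisfies both congruences on the right (4 ≡ 4 mod 8 and 4 ≡ 4 mod 5) yet 4 ≡ 4 (mod 40), not 0.

Neither implication holds.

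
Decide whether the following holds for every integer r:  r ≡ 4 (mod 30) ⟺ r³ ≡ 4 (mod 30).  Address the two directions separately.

Equivalent; both directions hold.

Forward direction. Suppose r ≡ 4 (mod 30). Write r = 30j + 4. Then (30j + 4)³ = 27000j³ + 10800j² + 1440j + 64 = 30(900j³ + 360j² + 48j + 2) + 4, so r³ ≡ 4 (mod 30).

Converse. Suppose r³ ≡ 4 (mod 30). The only residue r in {0, …, 29} with r³ ≡ 4 (mod 30) is r = 4, so r ≡ 4 (mod 30).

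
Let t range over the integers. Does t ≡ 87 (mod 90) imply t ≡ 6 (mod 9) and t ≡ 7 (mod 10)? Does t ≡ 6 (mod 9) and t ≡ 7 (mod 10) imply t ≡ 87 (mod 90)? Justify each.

Equivalent; both directions hold.

(→) Suppose t ≡ 87 (mod 90); write t = 90j + 87. Since 9 ∣ 90, reducing mod 9 gives t ≡ 87 ≡ 6 (mod 9); since 10 ∣ 90, reducing mod 10 gives t ≡ 87 ≡ 7 (mod 10).

(←) Conversely, if t ≡ 6 (mod 9) and t ≡ 7 (mod 10), then by the Chinese remainder theorem t ≡ 87 (mod 90). This is exactly t ≡ 87 (mod 90).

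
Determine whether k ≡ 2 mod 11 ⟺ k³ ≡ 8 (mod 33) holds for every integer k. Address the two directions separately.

Only the converse holds.

(→) This fails: take k = 13. Then 13 ≡ 2 (mod 11), but 13³ = 2197 ≡ 19 (mod 33), not 8.

(←) Conversely, the residues r modulo 33 with r³ ≡ 8 (mod 33) are exactly {2}, and each is ≡ 2 (mod 11).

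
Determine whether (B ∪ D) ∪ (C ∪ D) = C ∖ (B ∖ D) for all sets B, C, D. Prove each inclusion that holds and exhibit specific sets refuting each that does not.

The sets are not equal: only the reverse inclusion holds.

(⟹) This inclusion fails. Take B = {1}, C = ∅, D = ∅; then 1 ∈ (B ∪ D) ∪ (C ∪ D) but 1 ∉ C ∖ (B ∖ D).

(⟸) Let x ∈ C ∖ (B ∖ D). Then either x ∈ C and x ∉ B, D; or x ∈ C ∩ D and x ∉ B; or x ∈ B ∩ C ∩ D. In each case x ∈ (B ∪ D) ∪ (C ∪ D), so C ∖ (B ∖ D) ⊆ (B ∪ D) ∪ (C ∪ D).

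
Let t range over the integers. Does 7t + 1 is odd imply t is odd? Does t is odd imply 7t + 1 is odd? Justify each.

[⇒] This fails: t = 2 gives 7t + 1 = 15, which is odd, but 2 is even, not odd.

[⇐] This also fails: t = 5 is odd, but 7t + 1 = 36 is even, not odd.

Neither implication holds.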